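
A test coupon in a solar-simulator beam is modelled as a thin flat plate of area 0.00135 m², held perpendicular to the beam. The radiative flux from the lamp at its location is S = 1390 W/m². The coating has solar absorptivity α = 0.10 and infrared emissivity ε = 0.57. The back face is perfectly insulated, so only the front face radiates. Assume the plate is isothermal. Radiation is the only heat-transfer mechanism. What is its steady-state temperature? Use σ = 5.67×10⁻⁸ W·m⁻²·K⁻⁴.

T ≈ 256 K

At equilibrium, absorbed power = emitted power.
Absorbing cross-section = A = 0.001350 m²; emitting surface = A = 0.001350 m² (ratio 1).
αS·A_cross = εσ·A_surf·T⁴  ⇒  T⁴ = αS/(ε·1σ).
T⁴ = 0.100·1390/(0.57·1·5.67×10⁻⁸) = 4.301×10⁹ K⁴.
T = (4.301×10⁹)^(1/4).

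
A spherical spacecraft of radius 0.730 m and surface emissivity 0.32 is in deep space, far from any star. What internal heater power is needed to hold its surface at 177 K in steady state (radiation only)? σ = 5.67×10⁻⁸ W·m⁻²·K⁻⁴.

P = εσ·4πr²·T⁴.
4πr² = 6.697 m²; T⁴ = 9.815×10⁸ K⁴.
P = 0.32·5.67×10⁻⁸·6.697·9.815×10⁸.

P ≈ 119 W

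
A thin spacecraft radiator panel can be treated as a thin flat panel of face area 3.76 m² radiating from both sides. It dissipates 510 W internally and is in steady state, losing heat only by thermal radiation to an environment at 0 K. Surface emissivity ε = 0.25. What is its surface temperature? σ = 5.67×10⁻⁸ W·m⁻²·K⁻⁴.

Steady state: internal power = radiated power, P = εσA T⁴.
Radiating area A = 2·3.76 = 7.520 m².
T⁴ = P/(εσA) = 510/(0.25·5.67×10⁻⁸·7.520) = 4.784×10⁹ K⁴.
T = (4.784×10⁹)^(1/4).

T ≈ 263 K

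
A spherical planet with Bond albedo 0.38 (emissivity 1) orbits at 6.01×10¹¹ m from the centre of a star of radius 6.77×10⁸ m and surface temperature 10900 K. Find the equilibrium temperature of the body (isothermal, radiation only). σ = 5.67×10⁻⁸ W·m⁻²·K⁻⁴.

The star's surface emits σT_*⁴; at distance d the flux is S = σT_*⁴(R_*/d)².
S = 5.67×10⁻⁸·(10900)⁴·(6.77×10⁸/6.01×10¹¹)² = 1016 W/m².
For an isothermal sphere T⁴ = (1−a)S/(4σ) = 2.776×10⁹ K⁴.

T ≈ 230 K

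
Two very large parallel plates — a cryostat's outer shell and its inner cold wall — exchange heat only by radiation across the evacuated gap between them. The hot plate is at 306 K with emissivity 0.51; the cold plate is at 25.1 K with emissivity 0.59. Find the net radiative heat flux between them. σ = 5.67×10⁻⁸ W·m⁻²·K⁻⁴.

For two infinite grey parallel plates, q = σ(T₁⁴ − T₂⁴)/(1/ε₁ + 1/ε₂ − 1).
T₁⁴ − T₂⁴ = 8.768×10⁹ − 3.969×10⁵ = 8.767×10⁹ K⁴.
1/ε₁ + 1/ε₂ − 1 = 1.961 + 1.695 − 1 = 2.656.
q = 5.67×10⁻⁸ × 8.767×10⁹ / 2.656.

q ≈ 187 W/m²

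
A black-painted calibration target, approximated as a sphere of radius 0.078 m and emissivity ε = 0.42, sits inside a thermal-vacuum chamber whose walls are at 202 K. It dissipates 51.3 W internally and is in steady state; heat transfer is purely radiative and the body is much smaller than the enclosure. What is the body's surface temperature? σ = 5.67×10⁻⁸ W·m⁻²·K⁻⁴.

T ≈ 416 K

For a small grey body in a large enclosure, net radiated power = εσA(T⁴ − T_w⁴).
Steady state: P = εσA(T⁴ − T_w⁴) with A = 4πr² = 0.07645 m².
T⁴ = P/(εσA) + T_w⁴ = 51.3/(0.42·5.67×10⁻⁸·0.07645) + (202)⁴
    = 2.818×10¹⁰ + 1.665×10⁹ = 2.984×10¹⁰ K⁴.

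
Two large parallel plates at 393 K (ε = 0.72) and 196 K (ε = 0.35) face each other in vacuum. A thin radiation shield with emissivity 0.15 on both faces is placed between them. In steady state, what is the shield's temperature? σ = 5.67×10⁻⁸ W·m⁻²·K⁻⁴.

T_s ≈ 342 K

In steady state the net flux on the hot side equals that on the cold side.
σ(T₁⁴−T_s⁴)/D₁ = σ(T_s⁴−T₂⁴)/D₂, with D₁ = 1/ε₁+1/ε_s−1 = 7.056, D₂ = 1/ε_s+1/ε₂−1 = 8.524.
Solve for T_s⁴: T_s⁴ = (D₂·T₁⁴ + D₁·T₂⁴)/(D₁+D₂) = 1.372×10¹⁰ K⁴.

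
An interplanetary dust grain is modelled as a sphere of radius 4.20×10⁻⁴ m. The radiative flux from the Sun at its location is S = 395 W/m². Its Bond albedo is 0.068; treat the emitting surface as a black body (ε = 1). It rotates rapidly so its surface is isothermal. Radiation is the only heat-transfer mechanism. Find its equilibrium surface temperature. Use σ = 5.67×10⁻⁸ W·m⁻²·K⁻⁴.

T ≈ 201 K

At equilibrium, absorbed power = emitted power.
Absorbing cross-section = πr² = 5.542×10⁻⁷ m²; emitting surface = 4πr² = 2.217×10⁻⁶ m² (ratio 4).
(1−a)S·A_cross = εσ·A_surf·T⁴  ⇒  T⁴ = (1−a)S/(4σ).
T⁴ = 0.932·395/(4·5.67×10⁻⁸) = 1.623×10⁹ K⁴.
T = (1.623×10⁹)^(1/4).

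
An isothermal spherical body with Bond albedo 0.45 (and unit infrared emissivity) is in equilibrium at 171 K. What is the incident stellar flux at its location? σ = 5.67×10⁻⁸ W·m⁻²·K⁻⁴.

(1−a)S·πr² = σ·4πr²·T⁴ ⇒ S = 4σT⁴/(1−a).
S = 4·5.67×10⁻⁸·8.550×10⁸/0.550.

S ≈ 353 W/m²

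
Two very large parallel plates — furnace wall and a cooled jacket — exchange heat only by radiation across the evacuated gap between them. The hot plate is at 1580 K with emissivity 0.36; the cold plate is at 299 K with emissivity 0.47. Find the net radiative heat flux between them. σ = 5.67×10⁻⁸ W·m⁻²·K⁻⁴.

q ≈ 90400 W/m²

For two infinite grey parallel plates, q = σ(T₁⁴ − T₂⁴)/(1/ε₁ + 1/ε₂ − 1).
T₁⁴ − T₂⁴ = 6.232×10¹² − 7.993×10⁹ = 6.224×10¹² K⁴.
1/ε₁ + 1/ε₂ − 1 = 2.778 + 2.128 − 1 = 3.905.
q = 5.67×10⁻⁸ × 6.224×10¹² / 3.905.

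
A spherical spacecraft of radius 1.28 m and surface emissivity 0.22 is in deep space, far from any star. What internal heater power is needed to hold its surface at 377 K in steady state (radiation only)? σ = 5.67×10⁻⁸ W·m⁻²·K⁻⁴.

P ≈ 5190 W

P = εσ·4πr²·T⁴.
4πr² = 20.59 m²; T⁴ = 2.020×10¹⁰ K⁴.
P = 0.22·5.67×10⁻⁸·20.59·2.020×10¹⁰.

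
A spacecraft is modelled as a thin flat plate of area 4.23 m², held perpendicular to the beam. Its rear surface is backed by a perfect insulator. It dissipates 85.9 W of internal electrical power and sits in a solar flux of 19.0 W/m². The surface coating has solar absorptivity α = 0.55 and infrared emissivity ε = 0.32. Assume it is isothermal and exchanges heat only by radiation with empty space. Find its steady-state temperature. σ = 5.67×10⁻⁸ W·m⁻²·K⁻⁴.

T ≈ 203 K

At steady state, absorbed solar power + internal power = radiated power.
Absorbed: α·S·A_cross = 0.55·19.0·4.230 = 44.20 W (cross-section A).
Total input = 44.20 + 85.9 = 130.1 W.
Radiated: εσ·A_surf·T⁴ with A_surf = A = 4.230 m².
T⁴ = 130.1/(0.32·5.67×10⁻⁸·4.230) = 1.695×10⁹ K⁴.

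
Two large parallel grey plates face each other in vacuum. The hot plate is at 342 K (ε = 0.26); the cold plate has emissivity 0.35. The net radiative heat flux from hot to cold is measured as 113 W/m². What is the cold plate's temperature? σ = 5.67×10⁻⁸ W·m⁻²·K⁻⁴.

q = σ(T₁⁴ − T₂⁴)/(1/ε₁ + 1/ε₂ − 1); denominator = 5.703.
T₂⁴ = T₁⁴ − q·(1/ε₁+1/ε₂−1)/σ = 1.368×10¹⁰ − 113·5.703/5.67×10⁻⁸
    = 2.314×10⁹ K⁴.

T₂ ≈ 219 K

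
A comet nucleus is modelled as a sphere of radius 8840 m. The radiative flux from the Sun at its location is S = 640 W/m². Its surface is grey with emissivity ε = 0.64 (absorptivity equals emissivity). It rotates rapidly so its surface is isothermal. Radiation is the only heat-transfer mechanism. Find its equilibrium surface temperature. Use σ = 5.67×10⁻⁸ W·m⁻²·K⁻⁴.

T ≈ 230 K

At equilibrium, absorbed power = emitted power.
Absorbing cross-section = πr² = 2.455×10⁸ m²; emitting surface = 4πr² = 9.820×10⁸ m² (ratio 4).
εS·A_cross = εσ·A_surf·T⁴  ⇒  T⁴ = S/(4σ)   (ε cancels).
T⁴ = 640/(4·5.67×10⁻⁸) = 2.822×10⁹ K⁴.
T = (2.822×10⁹)^(1/4).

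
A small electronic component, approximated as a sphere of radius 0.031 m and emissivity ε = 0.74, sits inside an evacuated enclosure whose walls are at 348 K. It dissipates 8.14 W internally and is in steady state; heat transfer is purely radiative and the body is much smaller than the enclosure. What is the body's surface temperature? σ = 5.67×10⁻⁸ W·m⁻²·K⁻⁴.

T ≈ 419 K

For a small grey body in a large enclosure, net radiated power = εσA(T⁴ − T_w⁴).
Steady state: P = εσA(T⁴ − T_w⁴) with A = 4πr² = 0.01208 m².
T⁴ = P/(εσA) + T_w⁴ = 8.14/(0.74·5.67×10⁻⁸·0.01208) + (348)⁴
    = 1.606×10¹⁰ + 1.467×10¹⁰ = 3.073×10¹⁰ K⁴.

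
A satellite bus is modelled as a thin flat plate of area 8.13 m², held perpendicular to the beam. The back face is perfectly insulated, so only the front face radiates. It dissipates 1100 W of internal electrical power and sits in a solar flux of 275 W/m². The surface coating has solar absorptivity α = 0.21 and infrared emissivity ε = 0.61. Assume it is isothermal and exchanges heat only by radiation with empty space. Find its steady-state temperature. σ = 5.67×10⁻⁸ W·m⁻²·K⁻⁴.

T ≈ 273 K

At steady state, absorbed solar power + internal power = radiated power.
Absorbed: α·S·A_cross = 0.21·275·8.130 = 469.5 W (cross-section A).
Total input = 469.5 + 1100 = 1570 W.
Radiated: εσ·A_surf·T⁴ with A_surf = A = 8.130 m².
T⁴ = 1570/(0.61·5.67×10⁻⁸·8.130) = 5.582×10⁹ K⁴.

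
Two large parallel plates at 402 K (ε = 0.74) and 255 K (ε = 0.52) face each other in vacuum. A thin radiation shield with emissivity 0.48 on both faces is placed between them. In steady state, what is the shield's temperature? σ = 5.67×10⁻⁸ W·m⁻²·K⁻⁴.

In steady state the net flux on the hot side equals that on the cold side.
σ(T₁⁴−T_s⁴)/D₁ = σ(T_s⁴−T₂⁴)/D₂, with D₁ = 1/ε₁+1/ε_s−1 = 2.435, D₂ = 1/ε_s+1/ε₂−1 = 3.006.
Solve for T_s⁴: T_s⁴ = (D₂·T₁⁴ + D₁·T₂⁴)/(D₁+D₂) = 1.632×10¹⁰ K⁴.

T_s ≈ 357 K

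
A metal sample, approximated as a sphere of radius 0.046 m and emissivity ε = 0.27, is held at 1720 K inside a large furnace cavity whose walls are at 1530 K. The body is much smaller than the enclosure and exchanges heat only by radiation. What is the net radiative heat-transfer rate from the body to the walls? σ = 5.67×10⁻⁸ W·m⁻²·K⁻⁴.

For a small grey body in a large enclosure: P_net = εσA(T_body⁴ − T_wall⁴).
A = 4πr² = 0.02659 m²; T_body⁴ − T_wall⁴ = 8.752×10¹² − 5.480×10¹² = 3.272×10¹² K⁴.
|P_net| = 0.27·5.67×10⁻⁸·0.02659·3.272×10¹².

P_net ≈ 1330 W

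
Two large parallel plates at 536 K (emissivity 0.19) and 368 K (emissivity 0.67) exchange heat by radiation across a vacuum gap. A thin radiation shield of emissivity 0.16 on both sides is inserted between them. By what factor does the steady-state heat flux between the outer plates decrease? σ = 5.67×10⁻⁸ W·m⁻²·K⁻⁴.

Without shield: q₀ = σΔ(T⁴)/(1/ε₁+1/ε₂−1) with denominator 5.756.
With shield the two gaps are in series; the resistances add: (1/ε₁+1/ε_s−1)+(1/ε_s+1/ε₂−1) = 10.51+6.743 = 17.26.
Heat-flux ratio q₀/q = 17.26/5.756.

factor ≈ 3.00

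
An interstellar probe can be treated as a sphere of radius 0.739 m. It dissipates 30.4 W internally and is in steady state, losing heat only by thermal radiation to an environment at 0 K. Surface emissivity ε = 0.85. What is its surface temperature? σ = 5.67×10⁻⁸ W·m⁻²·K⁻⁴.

Steady state: internal power = radiated power, P = εσA T⁴.
Radiating area A = 4πr² = 6.863 m².
T⁴ = P/(εσA) = 30.4/(0.85·5.67×10⁻⁸·6.863) = 9.191×10⁷ K⁴.
T = (9.191×10⁷)^(1/4).

T ≈ 97.9 K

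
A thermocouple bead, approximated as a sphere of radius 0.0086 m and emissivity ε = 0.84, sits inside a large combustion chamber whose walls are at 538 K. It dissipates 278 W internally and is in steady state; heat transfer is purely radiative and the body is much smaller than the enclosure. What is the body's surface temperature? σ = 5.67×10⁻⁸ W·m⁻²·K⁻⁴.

For a small grey body in a large enclosure, net radiated power = εσA(T⁴ − T_w⁴).
Steady state: P = εσA(T⁴ − T_w⁴) with A = 4πr² = 9.294×10⁻⁴ m².
T⁴ = P/(εσA) + T_w⁴ = 278/(0.84·5.67×10⁻⁸·9.294×10⁻⁴) + (538)⁴
    = 6.280×10¹² + 8.378×10¹⁰ = 6.364×10¹² K⁴.

T ≈ 1590 K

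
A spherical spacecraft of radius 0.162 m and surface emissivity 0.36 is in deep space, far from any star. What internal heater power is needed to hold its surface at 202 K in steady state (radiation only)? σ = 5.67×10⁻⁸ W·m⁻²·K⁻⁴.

P = εσ·4πr²·T⁴.
4πr² = 0.3298 m²; T⁴ = 1.665×10⁹ K⁴.
P = 0.36·5.67×10⁻⁸·0.3298·1.665×10⁹.

P ≈ 11.2 W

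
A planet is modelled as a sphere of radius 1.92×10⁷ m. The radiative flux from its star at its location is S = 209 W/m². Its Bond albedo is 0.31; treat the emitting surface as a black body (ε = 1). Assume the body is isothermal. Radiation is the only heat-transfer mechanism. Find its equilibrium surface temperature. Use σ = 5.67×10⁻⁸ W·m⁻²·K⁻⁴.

At equilibrium, absorbed power = emitted power.
Absorbing cross-section = πr² = 1.158×10¹⁵ m²; emitting surface = 4πr² = 4.632×10¹⁵ m² (ratio 4).
(1−a)S·A_cross = εσ·A_surf·T⁴  ⇒  T⁴ = (1−a)S/(4σ).
T⁴ = 0.690·209/(4·5.67×10⁻⁸) = 6.358×10⁸ K⁴.
T = (6.358×10⁸)^(1/4).

T ≈ 159 K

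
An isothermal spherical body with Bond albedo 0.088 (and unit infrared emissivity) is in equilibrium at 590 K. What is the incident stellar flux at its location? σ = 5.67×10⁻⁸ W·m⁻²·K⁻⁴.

S ≈ 30100 W/m²

(1−a)S·πr² = σ·4πr²·T⁴ ⇒ S = 4σT⁴/(1−a).
S = 4·5.67×10⁻⁸·1.212×10¹¹/0.912.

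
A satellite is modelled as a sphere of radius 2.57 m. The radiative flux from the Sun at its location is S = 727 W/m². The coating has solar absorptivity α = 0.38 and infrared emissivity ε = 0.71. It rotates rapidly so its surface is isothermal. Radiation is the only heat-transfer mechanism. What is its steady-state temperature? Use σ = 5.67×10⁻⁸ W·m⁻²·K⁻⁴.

At equilibrium, absorbed power = emitted power.
Absorbing cross-section = πr² = 20.75 m²; emitting surface = 4πr² = 83.00 m² (ratio 4).
αS·A_cross = εσ·A_surf·T⁴  ⇒  T⁴ = αS/(ε·4σ).
T⁴ = 0.380·727/(0.71·4·5.67×10⁻⁸) = 1.716×10⁹ K⁴.
T = (1.716×10⁹)^(1/4).

T ≈ 204 K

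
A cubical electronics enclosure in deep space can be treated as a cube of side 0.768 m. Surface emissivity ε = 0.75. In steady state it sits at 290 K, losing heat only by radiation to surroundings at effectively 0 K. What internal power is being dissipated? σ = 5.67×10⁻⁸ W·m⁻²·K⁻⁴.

P ≈ 1060 W

Steady state: P = εσA T⁴.
A = 6L² = 3.539 m²; T⁴ = (290)⁴ = 7.073×10⁹ K⁴.
P = 0.75 × 5.67×10⁻⁸ × 3.539 × 7.073×10⁹.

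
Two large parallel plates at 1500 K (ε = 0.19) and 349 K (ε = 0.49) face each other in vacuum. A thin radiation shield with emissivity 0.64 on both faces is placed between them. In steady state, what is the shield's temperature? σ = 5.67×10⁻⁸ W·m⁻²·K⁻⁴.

In steady state the net flux on the hot side equals that on the cold side.
σ(T₁⁴−T_s⁴)/D₁ = σ(T_s⁴−T₂⁴)/D₂, with D₁ = 1/ε₁+1/ε_s−1 = 5.826, D₂ = 1/ε_s+1/ε₂−1 = 2.603.
Solve for T_s⁴: T_s⁴ = (D₂·T₁⁴ + D₁·T₂⁴)/(D₁+D₂) = 1.574×10¹² K⁴.

T_s ≈ 1120 K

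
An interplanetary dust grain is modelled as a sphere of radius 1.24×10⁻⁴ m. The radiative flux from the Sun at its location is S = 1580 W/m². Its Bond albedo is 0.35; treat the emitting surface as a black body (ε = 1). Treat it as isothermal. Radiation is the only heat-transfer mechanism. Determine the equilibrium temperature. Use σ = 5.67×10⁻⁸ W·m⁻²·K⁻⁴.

At equilibrium, absorbed power = emitted power.
Absorbing cross-section = πr² = 4.831×10⁻⁸ m²; emitting surface = 4πr² = 1.932×10⁻⁷ m² (ratio 4).
(1−a)S·A_cross = εσ·A_surf·T⁴  ⇒  T⁴ = (1−a)S/(4σ).
T⁴ = 0.650·1580/(4·5.67×10⁻⁸) = 4.528×10⁹ K⁴.
T = (4.528×10⁹)^(1/4).

T ≈ 259 K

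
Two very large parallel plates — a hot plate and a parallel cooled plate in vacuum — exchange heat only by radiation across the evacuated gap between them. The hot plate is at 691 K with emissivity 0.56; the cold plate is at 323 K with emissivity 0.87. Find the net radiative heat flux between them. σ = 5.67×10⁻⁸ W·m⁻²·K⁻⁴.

For two infinite grey parallel plates, q = σ(T₁⁴ − T₂⁴)/(1/ε₁ + 1/ε₂ − 1).
T₁⁴ − T₂⁴ = 2.280×10¹¹ − 1.088×10¹⁰ = 2.171×10¹¹ K⁴.
1/ε₁ + 1/ε₂ − 1 = 1.786 + 1.149 − 1 = 1.935.
q = 5.67×10⁻⁸ × 2.171×10¹¹ / 1.935.

q ≈ 6360 W/m²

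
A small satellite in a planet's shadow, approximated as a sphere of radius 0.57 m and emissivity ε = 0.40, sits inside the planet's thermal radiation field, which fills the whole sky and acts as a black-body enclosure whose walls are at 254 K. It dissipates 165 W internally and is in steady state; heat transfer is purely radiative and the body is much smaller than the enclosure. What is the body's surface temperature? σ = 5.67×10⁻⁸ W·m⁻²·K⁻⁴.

T ≈ 278 K

For a small grey body in a large enclosure, net radiated power = εσA(T⁴ − T_w⁴).
Steady state: P = εσA(T⁴ − T_w⁴) with A = 4πr² = 4.083 m².
T⁴ = P/(εσA) + T_w⁴ = 165/(0.40·5.67×10⁻⁸·4.083) + (254)⁴
    = 1.782×10⁹ + 4.162×10⁹ = 5.944×10⁹ K⁴.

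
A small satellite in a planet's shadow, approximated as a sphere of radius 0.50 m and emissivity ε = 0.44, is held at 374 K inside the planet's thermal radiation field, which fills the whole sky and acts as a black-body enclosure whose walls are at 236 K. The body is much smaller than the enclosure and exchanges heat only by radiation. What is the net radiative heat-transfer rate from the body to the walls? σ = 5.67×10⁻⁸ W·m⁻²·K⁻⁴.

For a small grey body in a large enclosure: P_net = εσA(T_body⁴ − T_wall⁴).
A = 4πr² = 3.142 m²; T_body⁴ − T_wall⁴ = 1.957×10¹⁰ − 3.102×10⁹ = 1.646×10¹⁰ K⁴.
|P_net| = 0.44·5.67×10⁻⁸·3.142·1.646×10¹⁰.

P_net ≈ 1290 W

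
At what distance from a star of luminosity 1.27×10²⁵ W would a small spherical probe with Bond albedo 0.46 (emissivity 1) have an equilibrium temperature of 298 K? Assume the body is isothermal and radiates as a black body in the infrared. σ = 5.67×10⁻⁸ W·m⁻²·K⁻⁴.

d ≈ 1.75×10¹⁰ m

For an isothermal black-emitting sphere, (1−a)S·πr² = σ·4πr²·T⁴ ⇒ S = 4σT⁴/(1−a).
S = 4·5.67×10⁻⁸·(298)⁴/0.540 = 3312 W/m².
Flux falls as S = L/(4πd²), so d = √(L/(4πS)) = √(1.27×10²⁵/(4π·3312)).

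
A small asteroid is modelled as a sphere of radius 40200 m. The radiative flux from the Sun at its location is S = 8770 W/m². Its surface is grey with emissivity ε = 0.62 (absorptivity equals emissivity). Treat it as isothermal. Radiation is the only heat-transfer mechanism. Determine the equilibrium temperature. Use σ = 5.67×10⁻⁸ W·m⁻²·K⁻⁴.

At equilibrium, absorbed power = emitted power.
Absorbing cross-section = πr² = 5.077×10⁹ m²; emitting surface = 4πr² = 2.031×10¹⁰ m² (ratio 4).
εS·A_cross = εσ·A_surf·T⁴  ⇒  T⁴ = S/(4σ)   (ε cancels).
T⁴ = 8770/(4·5.67×10⁻⁸) = 3.867×10¹⁰ K⁴.
T = (3.867×10¹⁰)^(1/4).

T ≈ 443 K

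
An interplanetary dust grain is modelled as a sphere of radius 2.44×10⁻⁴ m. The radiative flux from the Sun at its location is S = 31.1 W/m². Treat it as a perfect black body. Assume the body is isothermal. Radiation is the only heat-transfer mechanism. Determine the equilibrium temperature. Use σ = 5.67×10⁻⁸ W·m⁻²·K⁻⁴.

T ≈ 108 K

At equilibrium, absorbed power = emitted power.
Absorbing cross-section = πr² = 1.870×10⁻⁷ m²; emitting surface = 4πr² = 7.482×10⁻⁷ m² (ratio 4).
S·A_cross = εσ·A_surf·T⁴  ⇒  T⁴ = S/(4σ).
T⁴ = 1.00·31.1/(4·5.67×10⁻⁸) = 1.371×10⁸ K⁴.
T = (1.371×10⁸)^(1/4).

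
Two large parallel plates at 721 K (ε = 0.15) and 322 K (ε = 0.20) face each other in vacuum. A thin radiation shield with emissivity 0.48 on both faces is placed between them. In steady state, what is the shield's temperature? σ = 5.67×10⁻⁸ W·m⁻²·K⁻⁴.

T_s ≈ 594 K

In steady state the net flux on the hot side equals that on the cold side.
σ(T₁⁴−T_s⁴)/D₁ = σ(T_s⁴−T₂⁴)/D₂, with D₁ = 1/ε₁+1/ε_s−1 = 7.750, D₂ = 1/ε_s+1/ε₂−1 = 6.083.
Solve for T_s⁴: T_s⁴ = (D₂·T₁⁴ + D₁·T₂⁴)/(D₁+D₂) = 1.249×10¹¹ K⁴.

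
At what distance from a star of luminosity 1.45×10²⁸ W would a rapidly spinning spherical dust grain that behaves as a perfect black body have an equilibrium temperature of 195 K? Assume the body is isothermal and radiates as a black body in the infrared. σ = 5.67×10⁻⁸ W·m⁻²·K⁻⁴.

For an isothermal black-emitting sphere, (1−a)S·πr² = σ·4πr²·T⁴ ⇒ S = 4σT⁴/(1−a).
S = 4·5.67×10⁻⁸·(195)⁴/1.00 = 327.9 W/m².
Flux falls as S = L/(4πd²), so d = √(L/(4πS)) = √(1.45×10²⁸/(4π·327.9)).

d ≈ 1.88×10¹² m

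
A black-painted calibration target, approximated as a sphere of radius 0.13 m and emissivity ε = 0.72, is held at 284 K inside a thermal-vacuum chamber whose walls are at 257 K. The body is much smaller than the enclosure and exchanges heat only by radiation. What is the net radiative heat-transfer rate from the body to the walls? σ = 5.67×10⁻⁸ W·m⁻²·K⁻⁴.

P_net ≈ 18.6 W

For a small grey body in a large enclosure: P_net = εσA(T_body⁴ − T_wall⁴).
A = 4πr² = 0.2124 m²; T_body⁴ − T_wall⁴ = 6.505×10⁹ − 4.362×10⁹ = 2.143×10⁹ K⁴.
|P_net| = 0.72·5.67×10⁻⁸·0.2124·2.143×10⁹.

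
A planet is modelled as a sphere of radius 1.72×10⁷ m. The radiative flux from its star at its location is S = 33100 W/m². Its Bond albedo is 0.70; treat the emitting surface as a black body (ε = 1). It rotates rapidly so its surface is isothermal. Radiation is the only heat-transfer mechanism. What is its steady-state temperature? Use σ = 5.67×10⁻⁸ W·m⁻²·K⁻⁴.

T ≈ 457 K

At equilibrium, absorbed power = emitted power.
Absorbing cross-section = πr² = 9.294×10¹⁴ m²; emitting surface = 4πr² = 3.718×10¹⁵ m² (ratio 4).
(1−a)S·A_cross = εσ·A_surf·T⁴  ⇒  T⁴ = (1−a)S/(4σ).
T⁴ = 0.300·33100/(4·5.67×10⁻⁸) = 4.378×10¹⁰ K⁴.
T = (4.378×10¹⁰)^(1/4).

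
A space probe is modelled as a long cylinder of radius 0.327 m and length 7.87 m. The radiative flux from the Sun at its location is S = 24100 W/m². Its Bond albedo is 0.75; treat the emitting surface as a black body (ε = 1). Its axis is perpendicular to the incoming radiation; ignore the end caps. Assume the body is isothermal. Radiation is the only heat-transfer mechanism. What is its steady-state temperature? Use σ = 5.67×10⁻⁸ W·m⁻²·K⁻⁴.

T ≈ 429 K

At equilibrium, absorbed power = emitted power.
Absorbing cross-section = 2rL = 5.147 m²; emitting surface = 2πrL = 16.17 m² (ratio π).
(1−a)S·A_cross = εσ·A_surf·T⁴  ⇒  T⁴ = (1−a)S/(πσ).
T⁴ = 0.250·24100/(π·5.67×10⁻⁸) = 3.382×10¹⁰ K⁴.
T = (3.382×10¹⁰)^(1/4).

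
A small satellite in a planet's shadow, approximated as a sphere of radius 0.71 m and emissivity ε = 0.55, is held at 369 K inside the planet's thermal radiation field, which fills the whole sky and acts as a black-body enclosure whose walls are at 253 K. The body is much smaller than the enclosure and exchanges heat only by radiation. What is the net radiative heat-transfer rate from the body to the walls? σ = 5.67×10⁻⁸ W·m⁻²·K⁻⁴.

P_net ≈ 2850 W

For a small grey body in a large enclosure: P_net = εσA(T_body⁴ − T_wall⁴).
A = 4πr² = 6.335 m²; T_body⁴ − T_wall⁴ = 1.854×10¹⁰ − 4.097×10⁹ = 1.444×10¹⁰ K⁴.
|P_net| = 0.55·5.67×10⁻⁸·6.335·1.444×10¹⁰.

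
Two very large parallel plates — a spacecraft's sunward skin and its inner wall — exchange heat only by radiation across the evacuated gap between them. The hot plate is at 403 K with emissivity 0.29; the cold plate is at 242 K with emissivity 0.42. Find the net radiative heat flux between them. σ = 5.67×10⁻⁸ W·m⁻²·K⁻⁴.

q ≈ 269 W/m²

For two infinite grey parallel plates, q = σ(T₁⁴ − T₂⁴)/(1/ε₁ + 1/ε₂ − 1).
T₁⁴ − T₂⁴ = 2.638×10¹⁰ − 3.430×10⁹ = 2.295×10¹⁰ K⁴.
1/ε₁ + 1/ε₂ − 1 = 3.448 + 2.381 − 1 = 4.829.
q = 5.67×10⁻⁸ × 2.295×10¹⁰ / 4.829.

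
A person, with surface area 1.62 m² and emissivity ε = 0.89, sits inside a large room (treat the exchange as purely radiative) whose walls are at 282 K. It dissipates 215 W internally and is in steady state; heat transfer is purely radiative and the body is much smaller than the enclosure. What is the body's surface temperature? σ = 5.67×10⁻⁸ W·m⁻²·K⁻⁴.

T ≈ 308 K

For a small grey body in a large enclosure, net radiated power = εσA(T⁴ − T_w⁴).
Steady state: P = εσA(T⁴ − T_w⁴) with A = 1.62 m².
T⁴ = P/(εσA) + T_w⁴ = 215/(0.89·5.67×10⁻⁸·1.620) + (282)⁴
    = 2.630×10⁹ + 6.324×10⁹ = 8.954×10⁹ K⁴.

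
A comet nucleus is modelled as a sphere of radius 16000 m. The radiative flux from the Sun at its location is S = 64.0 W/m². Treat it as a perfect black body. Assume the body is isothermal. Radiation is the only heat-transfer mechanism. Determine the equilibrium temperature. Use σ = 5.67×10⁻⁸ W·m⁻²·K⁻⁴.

At equilibrium, absorbed power = emitted power.
Absorbing cross-section = πr² = 8.042×10⁸ m²; emitting surface = 4πr² = 3.217×10⁹ m² (ratio 4).
S·A_cross = εσ·A_surf·T⁴  ⇒  T⁴ = S/(4σ).
T⁴ = 1.00·64.0/(4·5.67×10⁻⁸) = 2.822×10⁸ K⁴.
T = (2.822×10⁸)^(1/4).

T ≈ 130 K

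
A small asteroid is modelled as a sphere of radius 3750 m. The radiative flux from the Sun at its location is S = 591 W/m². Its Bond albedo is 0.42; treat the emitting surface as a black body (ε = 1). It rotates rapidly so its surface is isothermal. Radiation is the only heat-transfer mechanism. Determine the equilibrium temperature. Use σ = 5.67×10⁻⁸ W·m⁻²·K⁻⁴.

T ≈ 197 K

At equilibrium, absorbed power = emitted power.
Absorbing cross-section = πr² = 4.418×10⁷ m²; emitting surface = 4πr² = 1.767×10⁸ m² (ratio 4).
(1−a)S·A_cross = εσ·A_surf·T⁴  ⇒  T⁴ = (1−a)S/(4σ).
T⁴ = 0.580·591/(4·5.67×10⁻⁸) = 1.511×10⁹ K⁴.
T = (1.511×10⁹)^(1/4).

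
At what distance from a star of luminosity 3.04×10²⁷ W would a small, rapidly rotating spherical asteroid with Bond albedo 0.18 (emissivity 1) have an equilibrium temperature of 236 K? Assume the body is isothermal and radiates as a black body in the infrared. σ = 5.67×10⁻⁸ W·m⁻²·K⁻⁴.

For an isothermal black-emitting sphere, (1−a)S·πr² = σ·4πr²·T⁴ ⇒ S = 4σT⁴/(1−a).
S = 4·5.67×10⁻⁸·(236)⁴/0.820 = 858.0 W/m².
Flux falls as S = L/(4πd²), so d = √(L/(4πS)) = √(3.04×10²⁷/(4π·858.0)).

d ≈ 5.31×10¹¹ m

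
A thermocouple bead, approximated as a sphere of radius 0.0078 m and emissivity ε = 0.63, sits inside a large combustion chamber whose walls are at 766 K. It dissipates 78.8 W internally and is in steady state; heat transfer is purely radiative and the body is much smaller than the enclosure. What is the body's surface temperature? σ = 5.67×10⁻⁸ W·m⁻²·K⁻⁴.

For a small grey body in a large enclosure, net radiated power = εσA(T⁴ − T_w⁴).
Steady state: P = εσA(T⁴ − T_w⁴) with A = 4πr² = 7.645×10⁻⁴ m².
T⁴ = P/(εσA) + T_w⁴ = 78.8/(0.63·5.67×10⁻⁸·7.645×10⁻⁴) + (766)⁴
    = 2.885×10¹² + 3.443×10¹¹ = 3.230×10¹² K⁴.

T ≈ 1340 K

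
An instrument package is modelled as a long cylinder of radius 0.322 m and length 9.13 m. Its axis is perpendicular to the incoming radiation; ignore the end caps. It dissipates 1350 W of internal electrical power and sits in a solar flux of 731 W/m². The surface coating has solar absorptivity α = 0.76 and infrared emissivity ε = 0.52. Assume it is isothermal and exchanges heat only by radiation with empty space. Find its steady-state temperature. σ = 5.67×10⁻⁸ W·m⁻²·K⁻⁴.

T ≈ 303 K

At steady state, absorbed solar power + internal power = radiated power.
Absorbed: α·S·A_cross = 0.76·731·5.880 = 3267 W (cross-section 2rL).
Total input = 3267 + 1350 = 4617 W.
Radiated: εσ·A_surf·T⁴ with A_surf = 2πrL = 18.47 m².
T⁴ = 4617/(0.52·5.67×10⁻⁸·18.47) = 8.477×10⁹ K⁴.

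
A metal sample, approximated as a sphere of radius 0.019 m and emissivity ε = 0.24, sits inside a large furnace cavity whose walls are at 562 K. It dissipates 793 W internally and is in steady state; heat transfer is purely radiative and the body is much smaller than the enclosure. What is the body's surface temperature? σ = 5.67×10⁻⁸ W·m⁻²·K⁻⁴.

For a small grey body in a large enclosure, net radiated power = εσA(T⁴ − T_w⁴).
Steady state: P = εσA(T⁴ − T_w⁴) with A = 4πr² = 0.004536 m².
T⁴ = P/(εσA) + T_w⁴ = 793/(0.24·5.67×10⁻⁸·0.004536) + (562)⁴
    = 1.285×10¹³ + 9.976×10¹⁰ = 1.295×10¹³ K⁴.

T ≈ 1900 K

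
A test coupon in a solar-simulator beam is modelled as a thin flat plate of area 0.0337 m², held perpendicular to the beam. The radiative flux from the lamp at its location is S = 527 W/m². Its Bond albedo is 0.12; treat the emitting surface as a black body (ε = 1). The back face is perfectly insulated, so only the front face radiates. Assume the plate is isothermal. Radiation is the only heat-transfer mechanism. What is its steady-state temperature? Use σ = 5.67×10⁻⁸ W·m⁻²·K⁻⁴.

T ≈ 301 K

At equilibrium, absorbed power = emitted power.
Absorbing cross-section = A = 0.03370 m²; emitting surface = A = 0.03370 m² (ratio 1).
(1−a)S·A_cross = εσ·A_surf·T⁴  ⇒  T⁴ = (1−a)S/(1σ).
T⁴ = 0.880·527/(1·5.67×10⁻⁸) = 8.179×10⁹ K⁴.
T = (8.179×10⁹)^(1/4).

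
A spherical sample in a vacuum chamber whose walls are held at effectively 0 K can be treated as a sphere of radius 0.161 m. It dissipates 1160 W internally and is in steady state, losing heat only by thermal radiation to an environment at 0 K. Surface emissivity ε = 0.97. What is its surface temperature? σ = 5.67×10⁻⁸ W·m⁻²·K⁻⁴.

T ≈ 504 K

Steady state: internal power = radiated power, P = εσA T⁴.
Radiating area A = 4πr² = 0.3257 m².
T⁴ = P/(εσA) = 1160/(0.97·5.67×10⁻⁸·0.3257) = 6.475×10¹⁰ K⁴.
T = (6.475×10¹⁰)^(1/4).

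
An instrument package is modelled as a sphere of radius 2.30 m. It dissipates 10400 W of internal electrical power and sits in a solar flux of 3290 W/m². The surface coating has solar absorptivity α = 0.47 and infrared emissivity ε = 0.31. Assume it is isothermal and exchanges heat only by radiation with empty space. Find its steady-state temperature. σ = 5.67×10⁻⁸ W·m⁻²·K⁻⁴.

T ≈ 419 K

At steady state, absorbed solar power + internal power = radiated power.
Absorbed: α·S·A_cross = 0.47·3290·16.62 = 25700 W (cross-section πr²).
Total input = 25700 + 10400 = 36100 W.
Radiated: εσ·A_surf·T⁴ with A_surf = 4πr² = 66.48 m².
T⁴ = 36100/(0.31·5.67×10⁻⁸·66.48) = 3.089×10¹⁰ K⁴.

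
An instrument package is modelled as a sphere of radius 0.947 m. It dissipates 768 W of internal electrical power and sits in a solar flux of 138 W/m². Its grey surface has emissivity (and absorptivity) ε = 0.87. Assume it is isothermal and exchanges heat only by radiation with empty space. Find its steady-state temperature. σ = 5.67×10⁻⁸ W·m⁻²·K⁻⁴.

T ≈ 211 K

At steady state, absorbed solar power + internal power = radiated power.
Absorbed: α·S·A_cross = 0.87·138·2.817 = 338.3 W (cross-section πr²).
Total input = 338.3 + 768 = 1106 W.
Radiated: εσ·A_surf·T⁴ with A_surf = 4πr² = 11.27 m².
T⁴ = 1106/(0.87·5.67×10⁻⁸·11.27) = 1.990×10⁹ K⁴.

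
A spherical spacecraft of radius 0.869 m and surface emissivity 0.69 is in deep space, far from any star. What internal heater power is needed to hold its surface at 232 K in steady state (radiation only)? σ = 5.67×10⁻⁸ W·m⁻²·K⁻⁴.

P ≈ 1080 W

P = εσ·4πr²·T⁴.
4πr² = 9.490 m²; T⁴ = 2.897×10⁹ K⁴.
P = 0.69·5.67×10⁻⁸·9.490·2.897×10⁹.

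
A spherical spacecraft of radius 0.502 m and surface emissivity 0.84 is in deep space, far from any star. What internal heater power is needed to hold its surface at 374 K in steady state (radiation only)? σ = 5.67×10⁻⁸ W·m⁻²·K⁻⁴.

P = εσ·4πr²·T⁴.
4πr² = 3.167 m²; T⁴ = 1.957×10¹⁰ K⁴.
P = 0.84·5.67×10⁻⁸·3.167·1.957×10¹⁰.

P ≈ 2950 W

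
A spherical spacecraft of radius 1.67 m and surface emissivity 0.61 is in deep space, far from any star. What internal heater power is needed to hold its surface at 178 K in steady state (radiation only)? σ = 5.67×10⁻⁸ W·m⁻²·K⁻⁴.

P ≈ 1220 W

P = εσ·4πr²·T⁴.
4πr² = 35.05 m²; T⁴ = 1.004×10⁹ K⁴.
P = 0.61·5.67×10⁻⁸·35.05·1.004×10⁹.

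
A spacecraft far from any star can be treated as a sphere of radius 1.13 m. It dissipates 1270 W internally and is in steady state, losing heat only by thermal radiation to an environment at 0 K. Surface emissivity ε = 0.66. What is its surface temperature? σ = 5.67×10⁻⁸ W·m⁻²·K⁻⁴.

Steady state: internal power = radiated power, P = εσA T⁴.
Radiating area A = 4πr² = 16.05 m².
T⁴ = P/(εσA) = 1270/(0.66·5.67×10⁻⁸·16.05) = 2.115×10⁹ K⁴.
T = (2.115×10⁹)^(1/4).

T ≈ 214 K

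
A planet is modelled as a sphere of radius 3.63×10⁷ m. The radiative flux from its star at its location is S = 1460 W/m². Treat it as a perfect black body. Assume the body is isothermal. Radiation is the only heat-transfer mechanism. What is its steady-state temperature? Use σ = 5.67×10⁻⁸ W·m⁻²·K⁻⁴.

At equilibrium, absorbed power = emitted power.
Absorbing cross-section = πr² = 4.140×10¹⁵ m²; emitting surface = 4πr² = 1.656×10¹⁶ m² (ratio 4).
S·A_cross = εσ·A_surf·T⁴  ⇒  T⁴ = S/(4σ).
T⁴ = 1.00·1460/(4·5.67×10⁻⁸) = 6.437×10⁹ K⁴.
T = (6.437×10⁹)^(1/4).

T ≈ 283 K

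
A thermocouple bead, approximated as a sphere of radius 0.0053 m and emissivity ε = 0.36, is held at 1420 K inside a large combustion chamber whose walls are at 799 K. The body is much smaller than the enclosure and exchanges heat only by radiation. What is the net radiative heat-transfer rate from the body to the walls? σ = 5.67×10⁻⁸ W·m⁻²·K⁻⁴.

P_net ≈ 26.4 W

For a small grey body in a large enclosure: P_net = εσA(T_body⁴ − T_wall⁴).
A = 4πr² = 3.530×10⁻⁴ m²; T_body⁴ − T_wall⁴ = 4.066×10¹² − 4.076×10¹¹ = 3.658×10¹² K⁴.
|P_net| = 0.36·5.67×10⁻⁸·3.530×10⁻⁴·3.658×10¹².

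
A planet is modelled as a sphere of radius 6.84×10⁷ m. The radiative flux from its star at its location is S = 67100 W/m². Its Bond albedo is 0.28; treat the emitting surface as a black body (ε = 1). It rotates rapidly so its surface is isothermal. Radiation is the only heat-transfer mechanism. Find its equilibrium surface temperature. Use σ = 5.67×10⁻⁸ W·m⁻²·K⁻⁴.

At equilibrium, absorbed power = emitted power.
Absorbing cross-section = πr² = 1.470×10¹⁶ m²; emitting surface = 4πr² = 5.879×10¹⁶ m² (ratio 4).
(1−a)S·A_cross = εσ·A_surf·T⁴  ⇒  T⁴ = (1−a)S/(4σ).
T⁴ = 0.720·67100/(4·5.67×10⁻⁸) = 2.130×10¹¹ K⁴.
T = (2.130×10¹¹)^(1/4).

T ≈ 679 K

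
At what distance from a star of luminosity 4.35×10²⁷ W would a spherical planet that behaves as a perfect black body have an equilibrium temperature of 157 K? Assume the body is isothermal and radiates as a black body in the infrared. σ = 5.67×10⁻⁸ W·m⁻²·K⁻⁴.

For an isothermal black-emitting sphere, (1−a)S·πr² = σ·4πr²·T⁴ ⇒ S = 4σT⁴/(1−a).
S = 4·5.67×10⁻⁸·(157)⁴/1.00 = 137.8 W/m².
Flux falls as S = L/(4πd²), so d = √(L/(4πS)) = √(4.35×10²⁷/(4π·137.8)).

d ≈ 1.58×10¹² m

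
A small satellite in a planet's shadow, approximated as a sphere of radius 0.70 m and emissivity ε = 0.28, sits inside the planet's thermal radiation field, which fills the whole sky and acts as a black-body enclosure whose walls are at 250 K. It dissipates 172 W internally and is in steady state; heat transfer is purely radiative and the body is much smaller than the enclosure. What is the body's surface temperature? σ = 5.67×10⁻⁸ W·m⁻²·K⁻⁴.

For a small grey body in a large enclosure, net radiated power = εσA(T⁴ − T_w⁴).
Steady state: P = εσA(T⁴ − T_w⁴) with A = 4πr² = 6.158 m².
T⁴ = P/(εσA) + T_w⁴ = 172/(0.28·5.67×10⁻⁸·6.158) + (250)⁴
    = 1.759×10⁹ + 3.906×10⁹ = 5.666×10⁹ K⁴.

T ≈ 274 K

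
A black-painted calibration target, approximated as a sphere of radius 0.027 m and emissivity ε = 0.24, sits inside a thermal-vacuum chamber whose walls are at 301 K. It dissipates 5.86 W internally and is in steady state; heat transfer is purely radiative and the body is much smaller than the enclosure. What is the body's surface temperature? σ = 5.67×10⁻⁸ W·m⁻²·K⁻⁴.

For a small grey body in a large enclosure, net radiated power = εσA(T⁴ − T_w⁴).
Steady state: P = εσA(T⁴ − T_w⁴) with A = 4πr² = 0.009161 m².
T⁴ = P/(εσA) + T_w⁴ = 5.86/(0.24·5.67×10⁻⁸·0.009161) + (301)⁴
    = 4.701×10¹⁰ + 8.209×10⁹ = 5.522×10¹⁰ K⁴.

T ≈ 485 K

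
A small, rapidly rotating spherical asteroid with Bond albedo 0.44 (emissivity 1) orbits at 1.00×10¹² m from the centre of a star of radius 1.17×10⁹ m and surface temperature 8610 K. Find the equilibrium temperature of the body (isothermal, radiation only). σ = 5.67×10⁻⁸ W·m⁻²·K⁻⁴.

The star's surface emits σT_*⁴; at distance d the flux is S = σT_*⁴(R_*/d)².
S = 5.67×10⁻⁸·(8610)⁴·(1.17×10⁹/1.00×10¹²)² = 426.5 W/m².
For an isothermal sphere T⁴ = (1−a)S/(4σ) = 1.053×10⁹ K⁴.

T ≈ 180 K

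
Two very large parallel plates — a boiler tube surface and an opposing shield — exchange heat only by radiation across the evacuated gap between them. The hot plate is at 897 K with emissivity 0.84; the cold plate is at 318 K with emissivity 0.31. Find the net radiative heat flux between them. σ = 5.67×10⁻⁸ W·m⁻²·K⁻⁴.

q ≈ 10600 W/m²

For two infinite grey parallel plates, q = σ(T₁⁴ − T₂⁴)/(1/ε₁ + 1/ε₂ − 1).
T₁⁴ − T₂⁴ = 6.474×10¹¹ − 1.023×10¹⁰ = 6.372×10¹¹ K⁴.
1/ε₁ + 1/ε₂ − 1 = 1.190 + 3.226 − 1 = 3.416.
q = 5.67×10⁻⁸ × 6.372×10¹¹ / 3.416.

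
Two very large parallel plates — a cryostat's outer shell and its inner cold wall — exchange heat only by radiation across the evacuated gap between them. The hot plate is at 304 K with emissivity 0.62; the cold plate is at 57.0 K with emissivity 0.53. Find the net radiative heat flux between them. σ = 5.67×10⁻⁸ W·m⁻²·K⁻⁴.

q ≈ 193 W/m²

For two infinite grey parallel plates, q = σ(T₁⁴ − T₂⁴)/(1/ε₁ + 1/ε₂ − 1).
T₁⁴ − T₂⁴ = 8.541×10⁹ − 1.056×10⁷ = 8.530×10⁹ K⁴.
1/ε₁ + 1/ε₂ − 1 = 1.613 + 1.887 − 1 = 2.500.
q = 5.67×10⁻⁸ × 8.530×10⁹ / 2.500.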